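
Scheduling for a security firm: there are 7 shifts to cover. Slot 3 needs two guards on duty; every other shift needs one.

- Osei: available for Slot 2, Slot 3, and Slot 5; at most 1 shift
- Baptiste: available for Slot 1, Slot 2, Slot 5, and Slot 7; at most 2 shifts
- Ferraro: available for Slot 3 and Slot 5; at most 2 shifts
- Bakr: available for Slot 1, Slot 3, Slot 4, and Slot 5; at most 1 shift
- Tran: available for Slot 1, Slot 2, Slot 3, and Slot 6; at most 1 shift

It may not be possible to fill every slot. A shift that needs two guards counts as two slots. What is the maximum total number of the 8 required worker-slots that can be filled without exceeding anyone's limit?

7

Total capacity across all guards is 1+2+2+1+1 = 7, and 8 slots are needed, so at most 7 can be filled.
An assignment achieving 7: Slot 1→Baptiste, Slot 2→Osei, Slot 3→Ferraro, Slot 4→Bakr, Slot 5→Ferraro, Slot 6→Tran, Slot 7→Baptiste.
Loads: Osei 1/1, Baptiste 2/2, Ferraro 2/2, Bakr 1/1, Tran 1/1.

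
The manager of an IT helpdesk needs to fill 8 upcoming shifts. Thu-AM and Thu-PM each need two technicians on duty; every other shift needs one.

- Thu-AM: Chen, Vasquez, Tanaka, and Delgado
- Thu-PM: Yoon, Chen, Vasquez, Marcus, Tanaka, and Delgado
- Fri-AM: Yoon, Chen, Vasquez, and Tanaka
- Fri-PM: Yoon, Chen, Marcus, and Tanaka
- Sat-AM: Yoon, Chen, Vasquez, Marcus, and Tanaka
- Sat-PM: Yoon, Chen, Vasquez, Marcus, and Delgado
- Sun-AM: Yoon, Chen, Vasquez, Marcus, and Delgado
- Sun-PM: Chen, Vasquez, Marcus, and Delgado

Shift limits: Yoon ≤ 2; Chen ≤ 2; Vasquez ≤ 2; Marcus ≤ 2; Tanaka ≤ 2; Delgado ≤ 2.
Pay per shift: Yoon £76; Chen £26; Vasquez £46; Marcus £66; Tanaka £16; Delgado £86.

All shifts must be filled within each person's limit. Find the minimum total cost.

£460

Picking the cheapest available technician for each shift independently would cost £210, but that ignores the shift limits.
An optimal schedule: Thu-AM→Chen+Vasquez, Thu-PM→Marcus+Yoon, Fri-AM→Tanaka, Fri-PM→Tanaka, Sat-AM→Vasquez, Sat-PM→Marcus, Sun-AM→Yoon, Sun-PM→Chen.
Total: 26 + 46 + 66 + 76 + 16 + 16 + 46 + 66 + 76 + 26 = £460.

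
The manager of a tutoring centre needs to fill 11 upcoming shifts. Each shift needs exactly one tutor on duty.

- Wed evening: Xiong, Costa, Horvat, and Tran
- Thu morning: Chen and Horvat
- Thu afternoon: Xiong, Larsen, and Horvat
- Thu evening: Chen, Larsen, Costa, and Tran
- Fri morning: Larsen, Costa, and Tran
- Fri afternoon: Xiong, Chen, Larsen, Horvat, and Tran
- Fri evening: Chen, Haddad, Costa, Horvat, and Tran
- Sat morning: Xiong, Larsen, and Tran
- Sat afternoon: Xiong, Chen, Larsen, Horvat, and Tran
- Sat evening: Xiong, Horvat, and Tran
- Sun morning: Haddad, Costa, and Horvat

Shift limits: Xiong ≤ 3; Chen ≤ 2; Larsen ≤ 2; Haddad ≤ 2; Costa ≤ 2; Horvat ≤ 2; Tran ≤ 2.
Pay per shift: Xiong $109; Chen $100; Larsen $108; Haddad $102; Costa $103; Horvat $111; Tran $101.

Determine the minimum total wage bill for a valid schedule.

$1137

Picking the cheapest available tutor for each shift independently would cost $1114, but that ignores the shift limits.
An optimal schedule: Wed evening→Costa, Thu morning→Chen, Thu afternoon→Larsen, Thu evening→Costa, Fri morning→Tran, Fri afternoon→Chen, Fri evening→Haddad, Sat morning→Tran, Sat afternoon→Larsen, Sat evening→Xiong, Sun morning→Haddad.
Total: 103 + 100 + 108 + 103 + 101 + 100 + 102 + 101 + 108 + 109 + 102 = $1137.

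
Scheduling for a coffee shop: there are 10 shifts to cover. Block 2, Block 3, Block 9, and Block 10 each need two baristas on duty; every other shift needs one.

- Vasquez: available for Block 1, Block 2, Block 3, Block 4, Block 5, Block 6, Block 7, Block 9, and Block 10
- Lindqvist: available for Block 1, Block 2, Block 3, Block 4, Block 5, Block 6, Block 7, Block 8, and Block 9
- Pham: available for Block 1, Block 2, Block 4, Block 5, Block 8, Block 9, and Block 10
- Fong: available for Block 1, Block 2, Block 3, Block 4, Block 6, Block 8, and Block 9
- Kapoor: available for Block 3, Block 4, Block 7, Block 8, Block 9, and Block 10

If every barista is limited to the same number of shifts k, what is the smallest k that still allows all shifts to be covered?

With 5 baristas and 14 worker-slots to fill, someone must work at least ⌈14/5⌉ = 3 shifts, so k ≥ 3.
k = 3 works: Block 1→Lindqvist, Block 2→Pham+Fong, Block 3→Fong+Kapoor, Block 4→Lindqvist, Block 5→Vasquez, Block 6→Vasquez, Block 7→Vasquez, Block 8→Lindqvist, Block 9→Pham+Fong, Block 10→Pham+Kapoor.
Loads: Vasquez 3, Lindqvist 3, Pham 3, Fong 3, Kapoor 2 — all ≤ 3.

3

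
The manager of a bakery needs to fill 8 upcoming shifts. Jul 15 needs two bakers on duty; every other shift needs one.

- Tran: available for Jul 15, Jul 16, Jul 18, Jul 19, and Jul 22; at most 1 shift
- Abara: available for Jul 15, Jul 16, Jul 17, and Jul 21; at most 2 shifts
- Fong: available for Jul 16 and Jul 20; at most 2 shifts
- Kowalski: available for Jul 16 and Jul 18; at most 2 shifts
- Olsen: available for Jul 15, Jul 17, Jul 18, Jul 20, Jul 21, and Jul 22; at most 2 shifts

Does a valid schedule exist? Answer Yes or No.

Total capacity is 9 and 9 slots are needed, so capacity alone doesn't rule it out.
Shifts {Jul 15, Jul 17, Jul 19, Jul 21, Jul 22} need 6 worker-slots in total, but the bakers available for any of those shifts (Tran, Abara, and Olsen) can supply at most 5 among them. So no valid schedule exists.

No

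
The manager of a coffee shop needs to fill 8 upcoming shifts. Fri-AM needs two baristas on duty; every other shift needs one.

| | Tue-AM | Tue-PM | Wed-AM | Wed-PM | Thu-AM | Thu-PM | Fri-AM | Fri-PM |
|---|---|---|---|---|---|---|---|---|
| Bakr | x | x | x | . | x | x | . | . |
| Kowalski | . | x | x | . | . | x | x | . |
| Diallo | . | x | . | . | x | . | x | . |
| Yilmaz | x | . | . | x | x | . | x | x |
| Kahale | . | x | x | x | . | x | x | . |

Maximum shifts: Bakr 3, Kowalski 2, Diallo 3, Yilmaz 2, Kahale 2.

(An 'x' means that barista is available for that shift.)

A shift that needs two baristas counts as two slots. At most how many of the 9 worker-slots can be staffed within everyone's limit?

Total capacity across all baristas is 3+2+3+2+2 = 12, and 9 slots are needed, so at most 9 can be filled.
An assignment achieving 9: Tue-AM→Bakr, Tue-PM→Kowalski, Wed-AM→Bakr, Wed-PM→Yilmaz, Thu-AM→Bakr, Thu-PM→Kowalski, Fri-AM→Diallo+Kahale, Fri-PM→Yilmaz.
Loads: Bakr 3/3, Kowalski 2/2, Diallo 1/3, Yilmaz 2/2, Kahale 1/2.

9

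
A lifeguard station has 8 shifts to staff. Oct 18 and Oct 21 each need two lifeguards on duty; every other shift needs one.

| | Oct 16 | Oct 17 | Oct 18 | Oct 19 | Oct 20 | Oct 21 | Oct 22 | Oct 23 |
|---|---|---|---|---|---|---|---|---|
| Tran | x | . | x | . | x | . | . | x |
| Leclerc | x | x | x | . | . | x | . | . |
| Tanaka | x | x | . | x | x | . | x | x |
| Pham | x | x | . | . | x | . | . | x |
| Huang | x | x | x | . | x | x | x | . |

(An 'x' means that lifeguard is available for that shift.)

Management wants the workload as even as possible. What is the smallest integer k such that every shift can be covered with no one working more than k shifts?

With 5 lifeguards and 10 worker-slots to fill, someone must work at least ⌈10/5⌉ = 2 shifts, so k ≥ 2.
k = 2 works: Oct 16→Huang, Oct 17→Pham, Oct 18→Tran+Leclerc, Oct 19→Tanaka, Oct 20→Pham, Oct 21→Leclerc+Huang, Oct 22→Tanaka, Oct 23→Tran.
Loads: Tran 2, Leclerc 2, Tanaka 2, Pham 2, Huang 2 — all ≤ 2.

2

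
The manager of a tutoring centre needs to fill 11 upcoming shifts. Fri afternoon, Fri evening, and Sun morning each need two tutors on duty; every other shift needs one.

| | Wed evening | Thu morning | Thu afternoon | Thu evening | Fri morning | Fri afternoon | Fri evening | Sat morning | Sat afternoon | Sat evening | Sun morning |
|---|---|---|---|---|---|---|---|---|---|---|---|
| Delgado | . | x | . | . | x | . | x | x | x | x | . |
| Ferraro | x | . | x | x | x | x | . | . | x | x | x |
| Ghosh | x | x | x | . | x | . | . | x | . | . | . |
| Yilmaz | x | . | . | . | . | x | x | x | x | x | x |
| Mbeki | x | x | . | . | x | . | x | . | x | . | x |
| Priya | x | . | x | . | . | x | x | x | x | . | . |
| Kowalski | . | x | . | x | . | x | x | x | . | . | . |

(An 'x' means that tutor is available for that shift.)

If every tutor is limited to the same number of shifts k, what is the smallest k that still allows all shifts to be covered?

With 7 tutors and 14 worker-slots to fill, someone must work at least ⌈14/7⌉ = 2 shifts, so k ≥ 2.
k = 2 works: Wed evening→Ghosh, Thu morning→Delgado, Thu afternoon→Ferraro, Thu evening→Ferraro, Fri morning→Ghosh, Fri afternoon→Priya+Kowalski, Fri evening→Priya+Kowalski, Sat morning→Yilmaz, Sat afternoon→Mbeki, Sat evening→Delgado, Sun morning→Yilmaz+Mbeki.
Loads: Delgado 2, Ferraro 2, Ghosh 2, Yilmaz 2, Mbeki 2, Priya 2, Kowalski 2 — all ≤ 2.

2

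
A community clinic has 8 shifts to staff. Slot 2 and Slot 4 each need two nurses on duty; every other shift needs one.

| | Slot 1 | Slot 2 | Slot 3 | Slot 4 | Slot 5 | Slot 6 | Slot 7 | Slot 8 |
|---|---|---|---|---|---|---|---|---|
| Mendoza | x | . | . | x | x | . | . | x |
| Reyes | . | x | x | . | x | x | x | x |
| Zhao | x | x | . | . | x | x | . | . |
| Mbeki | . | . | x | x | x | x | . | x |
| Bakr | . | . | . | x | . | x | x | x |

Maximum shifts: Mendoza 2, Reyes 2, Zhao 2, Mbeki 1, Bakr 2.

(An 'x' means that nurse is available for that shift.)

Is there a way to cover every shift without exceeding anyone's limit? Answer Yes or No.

No

Total capacity is 2+2+2+1+2 = 9 but 10 worker-slots are needed — infeasible.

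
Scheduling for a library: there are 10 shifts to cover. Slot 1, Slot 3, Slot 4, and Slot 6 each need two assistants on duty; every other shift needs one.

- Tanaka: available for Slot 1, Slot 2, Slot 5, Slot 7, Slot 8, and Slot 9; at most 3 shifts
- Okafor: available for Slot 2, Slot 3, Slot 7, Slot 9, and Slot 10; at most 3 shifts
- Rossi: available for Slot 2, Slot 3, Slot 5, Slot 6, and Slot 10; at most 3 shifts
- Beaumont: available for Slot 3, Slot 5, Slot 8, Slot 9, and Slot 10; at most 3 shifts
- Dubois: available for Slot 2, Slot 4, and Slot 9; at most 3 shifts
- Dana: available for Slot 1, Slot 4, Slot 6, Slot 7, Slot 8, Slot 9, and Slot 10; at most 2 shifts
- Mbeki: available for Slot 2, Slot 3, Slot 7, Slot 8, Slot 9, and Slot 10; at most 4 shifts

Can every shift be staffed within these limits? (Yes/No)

No

Total capacity is 21 and 14 slots are needed, so capacity alone doesn't rule it out.
Shifts {Slot 1, Slot 4, Slot 6} need 6 worker-slots in total, but the assistants available for any of those shifts (Tanaka, Rossi, Dubois, and Dana) can supply at most 5 among them. So no valid schedule exists.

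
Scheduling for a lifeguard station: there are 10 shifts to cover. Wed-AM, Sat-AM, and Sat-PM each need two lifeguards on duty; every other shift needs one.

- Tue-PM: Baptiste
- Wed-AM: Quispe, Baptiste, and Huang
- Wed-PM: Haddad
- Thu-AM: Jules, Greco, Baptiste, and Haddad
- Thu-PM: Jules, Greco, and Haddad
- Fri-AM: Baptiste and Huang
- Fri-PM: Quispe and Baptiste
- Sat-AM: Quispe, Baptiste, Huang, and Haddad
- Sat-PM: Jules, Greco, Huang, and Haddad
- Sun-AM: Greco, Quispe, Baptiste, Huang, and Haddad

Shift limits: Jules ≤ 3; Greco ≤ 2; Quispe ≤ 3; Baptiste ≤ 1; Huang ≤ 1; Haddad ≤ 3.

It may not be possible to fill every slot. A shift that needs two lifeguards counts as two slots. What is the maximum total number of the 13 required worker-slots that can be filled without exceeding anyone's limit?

Total capacity across all lifeguards is 3+2+3+1+1+3 = 13, and 13 slots are needed, so at most 13 can be filled.
Shifts {Tue-PM, Wed-AM, Fri-AM} need 4 slots but only Quispe, Baptiste, and Huang are available for them, supplying at most 3 — so at least 1 slot must go unfilled.
An assignment achieving 12: Tue-PM→Baptiste, Wed-AM→Quispe, Wed-PM→Haddad, Thu-AM→Jules, Thu-PM→Jules, Fri-AM→Huang, Fri-PM→Quispe, Sat-AM→Quispe+Haddad, Sat-PM→Jules+Greco, Sun-AM→Greco.
Loads: Jules 3/3, Greco 2/2, Quispe 3/3, Baptiste 1/1, Huang 1/1, Haddad 2/3.

12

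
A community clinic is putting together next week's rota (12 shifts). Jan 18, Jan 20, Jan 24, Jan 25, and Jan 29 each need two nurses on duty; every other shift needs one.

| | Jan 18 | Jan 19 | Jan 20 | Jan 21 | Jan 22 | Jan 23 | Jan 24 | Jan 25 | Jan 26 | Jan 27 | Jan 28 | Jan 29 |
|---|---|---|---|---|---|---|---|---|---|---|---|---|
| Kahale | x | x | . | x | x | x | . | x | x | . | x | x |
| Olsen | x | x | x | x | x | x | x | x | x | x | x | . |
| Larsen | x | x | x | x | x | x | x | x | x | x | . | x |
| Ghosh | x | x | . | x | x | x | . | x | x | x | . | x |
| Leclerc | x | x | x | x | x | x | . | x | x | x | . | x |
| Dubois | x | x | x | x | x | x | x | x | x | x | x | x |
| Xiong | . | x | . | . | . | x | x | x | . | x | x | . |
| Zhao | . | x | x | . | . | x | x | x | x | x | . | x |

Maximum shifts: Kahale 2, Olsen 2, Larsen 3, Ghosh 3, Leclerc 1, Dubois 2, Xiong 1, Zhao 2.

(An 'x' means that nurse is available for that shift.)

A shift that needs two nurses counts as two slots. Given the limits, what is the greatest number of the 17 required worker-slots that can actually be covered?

16

Total capacity across all nurses is 2+2+3+3+1+2+1+2 = 16, and 17 slots are needed, so at most 16 can be filled.
An assignment achieving 16: Jan 18→Kahale+Larsen, Jan 19→Xiong, Jan 20→Olsen+Larsen, Jan 21→Ghosh, Jan 22→Ghosh, Jan 23→Zhao, Jan 24→Olsen+Larsen, Jan 25→Zhao, Jan 26→Dubois, Jan 27→Dubois, Jan 28→Kahale, Jan 29→Ghosh+Leclerc.
Loads: Kahale 2/2, Olsen 2/2, Larsen 3/3, Ghosh 3/3, Leclerc 1/1, Dubois 2/2, Xiong 1/1, Zhao 2/2.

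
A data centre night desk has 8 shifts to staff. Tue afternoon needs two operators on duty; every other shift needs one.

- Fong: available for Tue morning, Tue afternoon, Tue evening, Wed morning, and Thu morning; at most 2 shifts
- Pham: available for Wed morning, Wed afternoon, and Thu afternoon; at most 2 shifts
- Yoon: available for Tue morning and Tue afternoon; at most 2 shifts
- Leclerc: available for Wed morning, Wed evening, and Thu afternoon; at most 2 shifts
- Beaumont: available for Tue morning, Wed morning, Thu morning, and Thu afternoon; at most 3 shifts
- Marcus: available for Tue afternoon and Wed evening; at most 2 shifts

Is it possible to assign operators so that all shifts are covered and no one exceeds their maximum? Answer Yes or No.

Tue evening can only be covered by Fong, so that assignment is forced.
Wed afternoon can only be covered by Pham, so that assignment is forced.
One valid schedule: Tue morning→Yoon, Tue afternoon→Yoon+Marcus, Tue evening→Fong, Wed morning→Leclerc, Wed afternoon→Pham, Wed evening→Leclerc, Thu morning→Fong, Thu afternoon→Pham.
Loads: Fong 2/2, Pham 2/2, Yoon 2/2, Leclerc 2/2, Beaumont 0/3, Marcus 1/2 — all within limits.

Yes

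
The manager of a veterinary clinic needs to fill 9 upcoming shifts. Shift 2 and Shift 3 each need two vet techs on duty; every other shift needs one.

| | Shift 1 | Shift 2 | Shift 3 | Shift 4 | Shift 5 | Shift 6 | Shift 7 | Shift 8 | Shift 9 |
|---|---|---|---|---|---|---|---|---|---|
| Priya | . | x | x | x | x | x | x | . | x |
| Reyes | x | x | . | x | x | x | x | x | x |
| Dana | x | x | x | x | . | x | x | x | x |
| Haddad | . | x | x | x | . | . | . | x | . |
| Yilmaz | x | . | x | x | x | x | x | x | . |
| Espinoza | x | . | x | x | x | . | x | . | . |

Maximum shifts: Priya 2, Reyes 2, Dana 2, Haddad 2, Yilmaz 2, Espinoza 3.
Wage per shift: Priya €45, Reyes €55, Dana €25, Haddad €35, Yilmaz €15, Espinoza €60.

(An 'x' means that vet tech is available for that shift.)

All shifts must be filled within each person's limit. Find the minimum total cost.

Picking the cheapest available vet tech for each shift independently would cost €215, but that ignores the shift limits.
An optimal schedule: Shift 1→Reyes, Shift 2→Dana+Haddad, Shift 3→Yilmaz+Espinoza, Shift 4→Haddad, Shift 5→Priya, Shift 6→Reyes, Shift 7→Yilmaz, Shift 8→Dana, Shift 9→Priya.
Total: 55 + 25 + 35 + 15 + 60 + 35 + 45 + 55 + 15 + 25 + 45 = €410.

€410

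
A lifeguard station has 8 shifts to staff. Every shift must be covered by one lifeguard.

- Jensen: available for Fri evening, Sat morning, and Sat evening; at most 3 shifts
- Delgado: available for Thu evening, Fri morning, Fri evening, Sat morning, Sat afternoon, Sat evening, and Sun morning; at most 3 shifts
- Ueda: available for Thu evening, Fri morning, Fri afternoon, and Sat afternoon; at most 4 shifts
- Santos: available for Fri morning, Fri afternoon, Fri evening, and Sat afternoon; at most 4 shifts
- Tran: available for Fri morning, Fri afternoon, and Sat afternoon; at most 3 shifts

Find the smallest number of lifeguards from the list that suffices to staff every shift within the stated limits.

8 slots to fill and no one can take more than 4, so at least ⌈8/4⌉ = 2 lifeguards are needed.
No set of 2 lifeguards can cover every shift (each such set leaves at least one shift with no one available or exceeds a cap).
Jensen, Delgado, and Ueda alone can cover everything: Thu evening→Delgado, Fri morning→Delgado, Fri afternoon→Ueda, Fri evening→Jensen, Sat morning→Jensen, Sat afternoon→Ueda, Sat evening→Jensen, Sun morning→Delgado.

3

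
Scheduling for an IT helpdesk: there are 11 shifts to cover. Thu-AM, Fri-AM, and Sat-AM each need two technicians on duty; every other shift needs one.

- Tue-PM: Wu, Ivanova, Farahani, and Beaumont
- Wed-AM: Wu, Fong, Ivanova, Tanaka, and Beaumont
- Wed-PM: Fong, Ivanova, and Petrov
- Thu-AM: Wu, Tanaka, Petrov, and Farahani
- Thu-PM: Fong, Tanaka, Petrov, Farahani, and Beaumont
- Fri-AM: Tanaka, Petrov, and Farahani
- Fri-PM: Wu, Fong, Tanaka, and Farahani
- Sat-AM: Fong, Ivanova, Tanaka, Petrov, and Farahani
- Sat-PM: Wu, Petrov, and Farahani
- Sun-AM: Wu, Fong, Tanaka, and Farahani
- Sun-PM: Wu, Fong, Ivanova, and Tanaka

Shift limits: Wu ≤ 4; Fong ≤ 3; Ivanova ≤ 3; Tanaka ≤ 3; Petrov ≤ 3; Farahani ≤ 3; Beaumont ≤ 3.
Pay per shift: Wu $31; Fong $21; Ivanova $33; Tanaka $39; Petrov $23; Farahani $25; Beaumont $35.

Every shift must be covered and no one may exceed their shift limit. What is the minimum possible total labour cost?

Picking the cheapest available technician for each shift independently would cost $314, but that ignores the shift limits.
An optimal schedule: Tue-PM→Farahani, Wed-AM→Wu, Wed-PM→Fong, Thu-AM→Petrov+Wu, Thu-PM→Fong, Fri-AM→Petrov+Farahani, Fri-PM→Fong, Sat-AM→Farahani+Ivanova, Sat-PM→Petrov, Sun-AM→Wu, Sun-PM→Wu.
Total: 25 + 31 + 21 + 23 + 31 + 21 + 23 + 25 + 21 + 25 + 33 + 23 + 31 + 31 = $364.

$364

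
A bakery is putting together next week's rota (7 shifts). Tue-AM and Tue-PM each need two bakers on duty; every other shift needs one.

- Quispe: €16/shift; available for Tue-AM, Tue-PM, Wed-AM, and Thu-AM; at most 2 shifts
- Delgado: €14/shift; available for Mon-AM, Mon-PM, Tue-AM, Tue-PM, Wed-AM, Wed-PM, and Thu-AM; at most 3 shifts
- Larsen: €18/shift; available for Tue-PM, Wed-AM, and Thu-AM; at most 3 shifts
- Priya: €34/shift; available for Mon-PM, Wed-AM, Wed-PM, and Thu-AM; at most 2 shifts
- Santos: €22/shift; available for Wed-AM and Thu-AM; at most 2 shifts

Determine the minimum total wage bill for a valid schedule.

€162

Mon-AM can only be covered by Delgado, so that assignment is forced.
Tue-AM can only be covered by Quispe and Delgado, so that assignment is forced.
Picking the cheapest available baker for each shift independently would cost €130, but that ignores the shift limits.
An optimal schedule: Mon-AM→Delgado, Mon-PM→Delgado, Tue-AM→Quispe+Delgado, Tue-PM→Quispe+Larsen, Wed-AM→Larsen, Wed-PM→Priya, Thu-AM→Larsen.
Total: 14 + 14 + 16 + 14 + 16 + 18 + 18 + 34 + 18 = €162.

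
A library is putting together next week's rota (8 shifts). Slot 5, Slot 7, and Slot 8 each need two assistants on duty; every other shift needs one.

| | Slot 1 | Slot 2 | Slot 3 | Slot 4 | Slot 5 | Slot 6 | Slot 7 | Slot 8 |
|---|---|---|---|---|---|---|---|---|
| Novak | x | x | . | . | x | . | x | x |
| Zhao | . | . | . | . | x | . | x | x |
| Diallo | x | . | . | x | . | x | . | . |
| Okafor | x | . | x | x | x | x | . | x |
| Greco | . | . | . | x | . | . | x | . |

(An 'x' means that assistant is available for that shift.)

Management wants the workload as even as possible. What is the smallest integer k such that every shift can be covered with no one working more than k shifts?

With 5 assistants and 11 worker-slots to fill, someone must work at least ⌈11/5⌉ = 3 shifts, so k ≥ 3.
k = 3 works: Slot 1→Novak, Slot 2→Novak, Slot 3→Okafor, Slot 4→Diallo, Slot 5→Novak+Zhao, Slot 6→Diallo, Slot 7→Zhao+Greco, Slot 8→Zhao+Okafor.
Loads: Novak 3, Zhao 3, Diallo 2, Okafor 2, Greco 1 — all ≤ 3.

3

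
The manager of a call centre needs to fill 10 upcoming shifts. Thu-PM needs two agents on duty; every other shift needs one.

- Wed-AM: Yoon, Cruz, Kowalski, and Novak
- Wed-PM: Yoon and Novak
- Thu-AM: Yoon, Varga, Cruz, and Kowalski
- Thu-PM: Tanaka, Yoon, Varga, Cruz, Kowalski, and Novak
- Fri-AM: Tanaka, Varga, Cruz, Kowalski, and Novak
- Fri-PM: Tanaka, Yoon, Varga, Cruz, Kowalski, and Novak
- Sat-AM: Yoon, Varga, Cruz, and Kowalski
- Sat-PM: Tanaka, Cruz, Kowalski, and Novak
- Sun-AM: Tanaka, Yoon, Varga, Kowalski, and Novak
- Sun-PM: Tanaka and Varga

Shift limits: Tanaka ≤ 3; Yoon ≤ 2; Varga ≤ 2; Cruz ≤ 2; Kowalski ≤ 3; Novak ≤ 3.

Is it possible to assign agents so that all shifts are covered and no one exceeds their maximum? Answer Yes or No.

Yes

One valid schedule: Wed-AM→Yoon, Wed-PM→Yoon, Thu-AM→Varga, Thu-PM→Cruz+Kowalski, Fri-AM→Tanaka, Fri-PM→Cruz, Sat-AM→Varga, Sat-PM→Tanaka, Sun-AM→Kowalski, Sun-PM→Tanaka.
Loads: Tanaka 3/3, Yoon 2/2, Varga 2/2, Cruz 2/2, Kowalski 2/3, Novak 0/3 — all within limits.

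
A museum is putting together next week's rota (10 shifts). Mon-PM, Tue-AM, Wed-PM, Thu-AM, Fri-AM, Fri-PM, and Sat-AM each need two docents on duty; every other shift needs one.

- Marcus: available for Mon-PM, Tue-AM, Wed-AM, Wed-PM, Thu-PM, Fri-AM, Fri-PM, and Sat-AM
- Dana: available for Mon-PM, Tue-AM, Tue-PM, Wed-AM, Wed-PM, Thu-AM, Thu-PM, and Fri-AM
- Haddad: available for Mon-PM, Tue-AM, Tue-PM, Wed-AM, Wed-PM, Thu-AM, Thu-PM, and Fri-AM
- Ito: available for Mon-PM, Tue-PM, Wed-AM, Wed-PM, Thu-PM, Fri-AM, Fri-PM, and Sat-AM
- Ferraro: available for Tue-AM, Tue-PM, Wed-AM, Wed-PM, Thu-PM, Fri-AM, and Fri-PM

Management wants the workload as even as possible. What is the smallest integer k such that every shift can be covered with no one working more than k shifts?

With 5 docents and 17 worker-slots to fill, someone must work at least ⌈17/5⌉ = 4 shifts, so k ≥ 4.
k = 4 works: Mon-PM→Dana+Haddad, Tue-AM→Dana+Haddad, Tue-PM→Dana, Wed-AM→Marcus, Wed-PM→Haddad+Ito, Thu-AM→Dana+Haddad, Thu-PM→Marcus, Fri-AM→Ito+Ferraro, Fri-PM→Marcus+Ito, Sat-AM→Marcus+Ito.
Loads: Marcus 4, Dana 4, Haddad 4, Ito 4, Ferraro 1 — all ≤ 4.

4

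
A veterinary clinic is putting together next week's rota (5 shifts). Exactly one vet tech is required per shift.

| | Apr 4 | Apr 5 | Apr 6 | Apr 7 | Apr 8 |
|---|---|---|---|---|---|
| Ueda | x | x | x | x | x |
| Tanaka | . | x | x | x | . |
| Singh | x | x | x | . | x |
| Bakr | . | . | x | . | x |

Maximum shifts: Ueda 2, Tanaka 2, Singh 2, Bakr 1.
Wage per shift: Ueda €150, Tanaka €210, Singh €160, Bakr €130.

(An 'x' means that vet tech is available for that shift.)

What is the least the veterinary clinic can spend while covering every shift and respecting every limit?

Picking the cheapest available vet tech for each shift independently would cost €710, but that ignores the shift limits.
An optimal schedule: Apr 4→Ueda, Apr 5→Singh, Apr 6→Singh, Apr 7→Ueda, Apr 8→Bakr.
Total: 150 + 160 + 160 + 150 + 130 = €750.

€750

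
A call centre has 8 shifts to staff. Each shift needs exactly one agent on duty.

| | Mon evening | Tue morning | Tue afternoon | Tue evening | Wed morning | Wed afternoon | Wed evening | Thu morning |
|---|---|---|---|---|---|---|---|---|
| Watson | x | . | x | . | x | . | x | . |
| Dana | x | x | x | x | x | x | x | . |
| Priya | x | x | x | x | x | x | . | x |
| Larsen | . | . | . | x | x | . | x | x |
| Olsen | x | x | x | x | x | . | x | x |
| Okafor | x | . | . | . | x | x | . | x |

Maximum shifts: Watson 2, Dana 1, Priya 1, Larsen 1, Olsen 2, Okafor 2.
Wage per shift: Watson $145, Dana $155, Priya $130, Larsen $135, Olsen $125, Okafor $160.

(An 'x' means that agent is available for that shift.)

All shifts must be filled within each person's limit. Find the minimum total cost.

Picking the cheapest available agent for each shift independently would cost $1005, but that ignores the shift limits.
An optimal schedule: Mon evening→Olsen, Tue morning→Dana, Tue afternoon→Watson, Tue evening→Larsen, Wed morning→Okafor, Wed afternoon→Priya, Wed evening→Watson, Thu morning→Olsen.
Total: 125 + 155 + 145 + 135 + 160 + 130 + 145 + 125 = $1120.

$1120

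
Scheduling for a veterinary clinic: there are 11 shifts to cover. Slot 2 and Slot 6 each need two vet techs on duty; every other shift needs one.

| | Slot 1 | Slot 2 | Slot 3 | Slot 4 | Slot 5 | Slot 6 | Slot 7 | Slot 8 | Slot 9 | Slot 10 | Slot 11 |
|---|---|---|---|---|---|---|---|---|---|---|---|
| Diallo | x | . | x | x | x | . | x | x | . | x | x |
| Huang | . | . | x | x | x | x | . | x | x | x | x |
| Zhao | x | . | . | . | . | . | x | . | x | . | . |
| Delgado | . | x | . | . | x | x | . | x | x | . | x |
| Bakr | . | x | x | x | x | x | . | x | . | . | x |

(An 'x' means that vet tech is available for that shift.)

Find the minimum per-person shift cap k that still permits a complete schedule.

3

With 5 vet techs and 13 worker-slots to fill, someone must work at least ⌈13/5⌉ = 3 shifts, so k ≥ 3.
k = 3 works: Slot 1→Diallo, Slot 2→Delgado+Bakr, Slot 3→Huang, Slot 4→Huang, Slot 5→Delgado, Slot 6→Huang+Delgado, Slot 7→Diallo, Slot 8→Bakr, Slot 9→Zhao, Slot 10→Diallo, Slot 11→Bakr.
Loads: Diallo 3, Huang 3, Zhao 1, Delgado 3, Bakr 3 — all ≤ 3.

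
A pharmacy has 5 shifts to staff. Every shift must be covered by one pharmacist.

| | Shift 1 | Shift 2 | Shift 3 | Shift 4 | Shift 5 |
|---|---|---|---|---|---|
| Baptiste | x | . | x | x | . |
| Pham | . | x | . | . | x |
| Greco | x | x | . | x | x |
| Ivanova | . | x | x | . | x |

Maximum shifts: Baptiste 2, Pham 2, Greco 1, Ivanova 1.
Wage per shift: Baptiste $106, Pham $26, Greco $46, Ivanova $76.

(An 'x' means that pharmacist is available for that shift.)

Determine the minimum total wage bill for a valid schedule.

$280

Picking the cheapest available pharmacist for each shift independently would cost $220, but that ignores the shift limits.
An optimal schedule: Shift 1→Greco, Shift 2→Pham, Shift 3→Ivanova, Shift 4→Baptiste, Shift 5→Pham.
Total: 46 + 26 + 76 + 106 + 26 = $280.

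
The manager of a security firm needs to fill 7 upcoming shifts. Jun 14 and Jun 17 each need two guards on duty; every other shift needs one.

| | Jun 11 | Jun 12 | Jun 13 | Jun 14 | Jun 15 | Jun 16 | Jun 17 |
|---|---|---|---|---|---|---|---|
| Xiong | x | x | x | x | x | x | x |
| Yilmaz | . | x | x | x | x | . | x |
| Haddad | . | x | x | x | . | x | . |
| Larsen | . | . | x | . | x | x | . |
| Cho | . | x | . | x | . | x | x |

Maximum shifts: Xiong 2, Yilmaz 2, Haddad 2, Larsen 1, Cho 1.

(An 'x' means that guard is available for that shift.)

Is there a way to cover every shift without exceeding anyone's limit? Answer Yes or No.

Total capacity is 2+2+2+1+1 = 8 but 9 worker-slots are needed — infeasible.

No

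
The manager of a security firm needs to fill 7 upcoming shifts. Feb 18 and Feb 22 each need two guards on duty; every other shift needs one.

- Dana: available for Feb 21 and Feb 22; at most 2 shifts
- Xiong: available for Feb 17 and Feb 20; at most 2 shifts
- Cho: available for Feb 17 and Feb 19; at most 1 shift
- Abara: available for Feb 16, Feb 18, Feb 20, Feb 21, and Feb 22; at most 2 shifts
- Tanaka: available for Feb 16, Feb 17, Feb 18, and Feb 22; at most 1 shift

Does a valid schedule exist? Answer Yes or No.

Shifts {Feb 16, Feb 18, Feb 22} need 5 worker-slots in total, but the guards available for any of those shifts (Dana, Abara, and Tanaka) can supply at most 4 among them. So no valid schedule exists.

No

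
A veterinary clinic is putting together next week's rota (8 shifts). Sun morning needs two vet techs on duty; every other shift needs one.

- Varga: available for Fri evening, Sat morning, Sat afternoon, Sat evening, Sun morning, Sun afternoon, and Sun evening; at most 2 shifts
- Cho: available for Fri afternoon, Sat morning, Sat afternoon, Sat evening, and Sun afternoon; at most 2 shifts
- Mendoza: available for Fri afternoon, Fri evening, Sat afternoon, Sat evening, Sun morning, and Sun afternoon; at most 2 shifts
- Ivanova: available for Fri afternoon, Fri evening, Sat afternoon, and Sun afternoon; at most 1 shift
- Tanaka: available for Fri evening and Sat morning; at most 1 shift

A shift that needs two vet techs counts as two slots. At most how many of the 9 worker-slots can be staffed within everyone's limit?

Total capacity across all vet techs is 2+2+2+1+1 = 8, and 9 slots are needed, so at most 8 can be filled.
An assignment achieving 8: Fri afternoon→Cho, Fri evening→Tanaka, Sat morning→Cho, Sat afternoon→Ivanova, Sat evening→Mendoza, Sun morning→Varga+Mendoza, Sun evening→Varga.
Loads: Varga 2/2, Cho 2/2, Mendoza 2/2, Ivanova 1/1, Tanaka 1/1.

8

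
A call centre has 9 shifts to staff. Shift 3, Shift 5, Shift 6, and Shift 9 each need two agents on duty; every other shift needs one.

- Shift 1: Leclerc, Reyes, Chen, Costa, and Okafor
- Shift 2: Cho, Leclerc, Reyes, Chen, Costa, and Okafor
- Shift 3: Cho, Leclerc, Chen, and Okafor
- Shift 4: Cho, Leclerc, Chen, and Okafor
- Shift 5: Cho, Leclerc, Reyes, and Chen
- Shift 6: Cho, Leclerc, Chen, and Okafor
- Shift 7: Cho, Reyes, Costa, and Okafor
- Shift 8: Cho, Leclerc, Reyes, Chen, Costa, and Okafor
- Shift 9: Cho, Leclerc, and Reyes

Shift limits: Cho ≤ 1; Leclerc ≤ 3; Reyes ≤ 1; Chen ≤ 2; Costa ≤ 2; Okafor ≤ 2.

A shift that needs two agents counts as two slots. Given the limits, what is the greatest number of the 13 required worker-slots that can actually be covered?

11

Total capacity across all agents is 1+3+1+2+2+2 = 11, and 13 slots are needed, so at most 11 can be filled.
An assignment achieving 11: Shift 1→Costa, Shift 2→Okafor, Shift 3→Leclerc+Chen, Shift 4→Leclerc, Shift 5→Reyes+Chen, Shift 6→Okafor, Shift 7→Costa, Shift 9→Cho+Leclerc.
Loads: Cho 1/1, Leclerc 3/3, Reyes 1/1, Chen 2/2, Costa 2/2, Okafor 2/2.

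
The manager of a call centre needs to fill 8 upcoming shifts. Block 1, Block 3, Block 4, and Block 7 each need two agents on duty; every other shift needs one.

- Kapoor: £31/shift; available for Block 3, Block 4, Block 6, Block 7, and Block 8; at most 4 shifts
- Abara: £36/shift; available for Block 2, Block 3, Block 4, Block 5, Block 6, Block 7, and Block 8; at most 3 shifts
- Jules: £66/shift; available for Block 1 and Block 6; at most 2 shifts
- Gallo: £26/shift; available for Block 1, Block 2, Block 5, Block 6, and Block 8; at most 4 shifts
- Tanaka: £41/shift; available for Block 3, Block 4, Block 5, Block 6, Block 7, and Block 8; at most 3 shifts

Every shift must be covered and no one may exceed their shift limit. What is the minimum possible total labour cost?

£402

Block 1 can only be covered by Jules and Gallo, so that assignment is forced.
Picking the cheapest available agent for each shift independently would cost £397, but that ignores the shift limits.
An optimal schedule: Block 1→Gallo+Jules, Block 2→Gallo, Block 3→Kapoor+Abara, Block 4→Kapoor+Abara, Block 5→Gallo, Block 6→Kapoor, Block 7→Kapoor+Abara, Block 8→Gallo.
Total: 26 + 66 + 26 + 31 + 36 + 31 + 36 + 26 + 31 + 31 + 36 + 26 = £402.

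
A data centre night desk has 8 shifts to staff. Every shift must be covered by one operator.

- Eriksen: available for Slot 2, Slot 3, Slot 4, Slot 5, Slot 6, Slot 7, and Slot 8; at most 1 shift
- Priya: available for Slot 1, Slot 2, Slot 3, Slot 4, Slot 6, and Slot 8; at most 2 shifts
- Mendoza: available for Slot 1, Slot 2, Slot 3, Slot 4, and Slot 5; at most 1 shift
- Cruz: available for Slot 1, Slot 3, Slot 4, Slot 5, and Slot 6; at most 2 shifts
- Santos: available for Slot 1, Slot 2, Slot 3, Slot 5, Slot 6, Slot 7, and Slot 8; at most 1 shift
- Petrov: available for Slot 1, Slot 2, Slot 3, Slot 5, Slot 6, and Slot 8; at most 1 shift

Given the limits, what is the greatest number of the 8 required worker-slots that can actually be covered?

8

Total capacity across all operators is 1+2+1+2+1+1 = 8, and 8 slots are needed, so at most 8 can be filled.
An assignment achieving 8: Slot 1→Mendoza, Slot 2→Santos, Slot 3→Petrov, Slot 4→Priya, Slot 5→Cruz, Slot 6→Cruz, Slot 7→Eriksen, Slot 8→Priya.
Loads: Eriksen 1/1, Priya 2/2, Mendoza 1/1, Cruz 2/2, Santos 1/1, Petrov 1/1.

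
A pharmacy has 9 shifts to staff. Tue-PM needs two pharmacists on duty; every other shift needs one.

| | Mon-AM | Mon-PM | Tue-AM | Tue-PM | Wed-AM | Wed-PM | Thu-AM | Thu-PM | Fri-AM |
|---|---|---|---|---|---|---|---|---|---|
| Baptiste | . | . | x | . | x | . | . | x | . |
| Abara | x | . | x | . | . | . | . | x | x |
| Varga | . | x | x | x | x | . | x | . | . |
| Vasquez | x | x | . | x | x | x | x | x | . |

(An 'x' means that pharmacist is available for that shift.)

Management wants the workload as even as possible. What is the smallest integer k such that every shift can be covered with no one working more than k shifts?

3

With 4 pharmacists and 10 worker-slots to fill, someone must work at least ⌈10/4⌉ = 3 shifts, so k ≥ 3.
k = 3 works: Mon-AM→Abara, Mon-PM→Varga, Tue-AM→Baptiste, Tue-PM→Varga+Vasquez, Wed-AM→Baptiste, Wed-PM→Vasquez, Thu-AM→Varga, Thu-PM→Baptiste, Fri-AM→Abara.
Loads: Baptiste 3, Abara 2, Varga 3, Vasquez 2 — all ≤ 3.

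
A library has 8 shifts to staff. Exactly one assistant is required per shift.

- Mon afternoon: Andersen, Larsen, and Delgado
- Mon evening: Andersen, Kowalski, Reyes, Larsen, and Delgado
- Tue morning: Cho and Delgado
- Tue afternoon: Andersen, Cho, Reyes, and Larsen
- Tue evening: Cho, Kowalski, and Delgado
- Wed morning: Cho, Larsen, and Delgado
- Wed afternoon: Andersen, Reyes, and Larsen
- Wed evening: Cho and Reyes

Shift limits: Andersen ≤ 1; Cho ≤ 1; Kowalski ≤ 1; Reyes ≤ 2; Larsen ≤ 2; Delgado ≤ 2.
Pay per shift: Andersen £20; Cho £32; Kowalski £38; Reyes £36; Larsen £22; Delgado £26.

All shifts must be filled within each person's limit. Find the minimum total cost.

Picking the cheapest available assistant for each shift independently would cost £186, but that ignores the shift limits.
An optimal schedule: Mon afternoon→Andersen, Mon evening→Reyes, Tue morning→Delgado, Tue afternoon→Reyes, Tue evening→Delgado, Wed morning→Larsen, Wed afternoon→Larsen, Wed evening→Cho.
Total: 20 + 36 + 26 + 36 + 26 + 22 + 22 + 32 = £220.

£220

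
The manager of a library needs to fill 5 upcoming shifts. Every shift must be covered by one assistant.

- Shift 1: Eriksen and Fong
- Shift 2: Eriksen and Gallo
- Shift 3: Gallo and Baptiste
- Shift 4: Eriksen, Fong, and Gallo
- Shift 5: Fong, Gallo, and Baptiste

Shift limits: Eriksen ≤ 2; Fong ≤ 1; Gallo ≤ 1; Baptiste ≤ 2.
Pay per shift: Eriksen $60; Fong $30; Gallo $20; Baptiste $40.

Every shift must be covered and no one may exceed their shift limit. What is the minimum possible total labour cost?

$190

Picking the cheapest available assistant for each shift independently would cost $110, but that ignores the shift limits.
An optimal schedule: Shift 1→Fong, Shift 2→Gallo, Shift 3→Baptiste, Shift 4→Eriksen, Shift 5→Baptiste.
Total: 30 + 20 + 40 + 60 + 40 = $190.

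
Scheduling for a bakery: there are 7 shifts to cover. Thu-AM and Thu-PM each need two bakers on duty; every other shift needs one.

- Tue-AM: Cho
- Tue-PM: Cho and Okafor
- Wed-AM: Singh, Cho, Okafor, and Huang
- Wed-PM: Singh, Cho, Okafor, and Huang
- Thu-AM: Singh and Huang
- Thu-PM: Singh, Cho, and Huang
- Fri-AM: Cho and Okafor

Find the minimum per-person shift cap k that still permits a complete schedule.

3

With 4 bakers and 9 worker-slots to fill, someone must work at least ⌈9/4⌉ = 3 shifts, so k ≥ 3.
k = 3 works: Tue-AM→Cho, Tue-PM→Cho, Wed-AM→Singh, Wed-PM→Okafor, Thu-AM→Singh+Huang, Thu-PM→Singh+Huang, Fri-AM→Cho.
Loads: Singh 3, Cho 3, Okafor 1, Huang 2 — all ≤ 3.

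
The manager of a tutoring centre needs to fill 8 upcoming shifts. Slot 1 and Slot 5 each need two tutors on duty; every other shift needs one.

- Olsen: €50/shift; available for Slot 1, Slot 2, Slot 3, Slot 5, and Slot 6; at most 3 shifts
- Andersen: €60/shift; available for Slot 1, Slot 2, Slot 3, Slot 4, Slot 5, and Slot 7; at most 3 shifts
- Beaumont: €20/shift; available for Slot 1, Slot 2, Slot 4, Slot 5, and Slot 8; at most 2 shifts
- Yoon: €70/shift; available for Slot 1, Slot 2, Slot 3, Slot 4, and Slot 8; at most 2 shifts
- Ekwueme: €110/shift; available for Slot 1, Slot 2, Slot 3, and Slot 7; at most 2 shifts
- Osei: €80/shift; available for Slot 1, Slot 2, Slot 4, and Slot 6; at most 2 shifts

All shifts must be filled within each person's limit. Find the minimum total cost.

€510

Picking the cheapest available tutor for each shift independently would cost €360, but that ignores the shift limits.
An optimal schedule: Slot 1→Andersen+Yoon, Slot 2→Yoon, Slot 3→Olsen, Slot 4→Andersen, Slot 5→Beaumont+Olsen, Slot 6→Olsen, Slot 7→Andersen, Slot 8→Beaumont.
Total: 60 + 70 + 70 + 50 + 60 + 20 + 50 + 50 + 60 + 20 = €510.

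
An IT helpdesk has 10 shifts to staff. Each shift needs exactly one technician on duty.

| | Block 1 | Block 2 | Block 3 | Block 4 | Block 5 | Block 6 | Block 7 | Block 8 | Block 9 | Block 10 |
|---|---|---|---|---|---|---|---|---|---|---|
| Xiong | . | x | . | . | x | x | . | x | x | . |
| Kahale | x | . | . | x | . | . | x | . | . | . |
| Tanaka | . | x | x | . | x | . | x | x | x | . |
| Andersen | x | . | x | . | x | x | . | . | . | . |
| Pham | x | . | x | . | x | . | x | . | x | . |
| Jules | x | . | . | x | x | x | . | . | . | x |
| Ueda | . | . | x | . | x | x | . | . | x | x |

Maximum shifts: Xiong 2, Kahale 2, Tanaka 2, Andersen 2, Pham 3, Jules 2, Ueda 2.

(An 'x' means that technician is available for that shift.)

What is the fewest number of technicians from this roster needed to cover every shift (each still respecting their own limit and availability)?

5

10 slots to fill and no one can take more than 3, so at least ⌈10/3⌉ = 4 technicians are needed.
Any 4 technicians together have capacity at most 3+2+2+2 = 9 < 10 slots, so 4 can never suffice.
Xiong, Kahale, Tanaka, Andersen, and Jules alone can cover everything: Block 1→Andersen, Block 2→Xiong, Block 3→Tanaka, Block 4→Kahale, Block 5→Jules, Block 6→Andersen, Block 7→Kahale, Block 8→Xiong, Block 9→Tanaka, Block 10→Jules.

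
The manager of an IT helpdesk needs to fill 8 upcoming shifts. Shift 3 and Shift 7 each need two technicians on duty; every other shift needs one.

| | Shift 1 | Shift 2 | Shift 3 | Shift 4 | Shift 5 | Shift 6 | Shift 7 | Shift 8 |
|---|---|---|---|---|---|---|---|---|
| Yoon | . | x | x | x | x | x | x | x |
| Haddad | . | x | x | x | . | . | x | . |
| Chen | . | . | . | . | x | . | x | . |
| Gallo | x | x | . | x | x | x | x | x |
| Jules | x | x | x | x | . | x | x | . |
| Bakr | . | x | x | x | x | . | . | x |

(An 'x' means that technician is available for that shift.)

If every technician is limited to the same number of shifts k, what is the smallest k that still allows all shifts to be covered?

With 6 technicians and 10 worker-slots to fill, someone must work at least ⌈10/6⌉ = 2 shifts, so k ≥ 2.
k = 2 works: Shift 1→Gallo, Shift 2→Haddad, Shift 3→Jules+Bakr, Shift 4→Haddad, Shift 5→Chen, Shift 6→Yoon, Shift 7→Chen+Gallo, Shift 8→Yoon.
Loads: Yoon 2, Haddad 2, Chen 2, Gallo 2, Jules 1, Bakr 1 — all ≤ 2.

2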